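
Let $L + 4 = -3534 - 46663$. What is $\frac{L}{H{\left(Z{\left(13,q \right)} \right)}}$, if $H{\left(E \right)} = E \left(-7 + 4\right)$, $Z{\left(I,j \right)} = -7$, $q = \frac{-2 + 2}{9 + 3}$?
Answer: $- \frac{50201}{21} \approx -2390.5$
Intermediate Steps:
$q = 0$ ($q = \frac{0}{12} = 0 \cdot \frac{1}{12} = 0$)
$L = -50201$ ($L = -4 - 50197 = -50201$)
$H{\left(E \right)} = - 3 E$ ($H{\left(E \right)} = E \left(-3\right) = - 3 E$)
$\frac{L}{H{\left(Z{\left(13,q \right)} \right)}} = - \frac{50201}{\left(-3\right) \left(-7\right)} = - \frac{50201}{21}$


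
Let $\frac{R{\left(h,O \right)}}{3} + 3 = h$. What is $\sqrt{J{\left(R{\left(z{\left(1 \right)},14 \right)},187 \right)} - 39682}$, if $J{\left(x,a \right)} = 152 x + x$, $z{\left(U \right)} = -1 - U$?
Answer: $i \sqrt{41977} \approx 204.88 i$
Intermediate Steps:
$R{\left(h,O \right)} = -9 + 3 h$
$J{\left(x,a \right)} = 153 x$
$\sqrt{J{\left(R{\left(z{\left(1 \right)},14 \right)},187 \right)} - 39682} = \sqrt{153 \left(-9 + 3 \left(-1 - 1\right)\right) - 39682} = \sqrt{153 \left(-9 + 3 \left(-2\right)\right) - 39682} = \sqrt{153 \left(-9 - 6\right) - 39682} = \sqrt{153 \left(-15\right) - 39682} = \sqrt{-2295 - 39682} = \sqrt{-41977} = i \sqrt{41977}$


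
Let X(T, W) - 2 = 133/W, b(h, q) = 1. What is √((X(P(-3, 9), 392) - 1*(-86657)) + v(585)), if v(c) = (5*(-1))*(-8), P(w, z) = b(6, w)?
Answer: √67972282/28 ≈ 294.45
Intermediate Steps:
P(w, z) = 1
X(T, W) = 2 + 133/W
v(c) = 40 (v(c) = -5*(-8) = 40)
√((X(P(-3, 9), 392) - 1*(-86657)) + v(585)) = √(((2 + 133/392) - 1*(-86657)) + 40) = √(((2 + 133*(1/392)) + 86657) + 40) = √(((2 + 19/56) + 86657) + 40) = √((131/56 + 86657) + 40) = √(4852923/56 + 40) = √(4855163/56) = √67972282/28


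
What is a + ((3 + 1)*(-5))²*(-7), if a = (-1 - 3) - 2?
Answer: -2806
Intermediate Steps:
a = -6 (a = -4 - 2 = -6)
a + ((3 + 1)*(-5))²*(-7) = -6 + ((3 + 1)*(-5))²*(-7) = -6 + (4*(-5))²*(-7) = -6 + (-20)²*(-7) = -6 + 400*(-7) = -6 - 2800 = -2806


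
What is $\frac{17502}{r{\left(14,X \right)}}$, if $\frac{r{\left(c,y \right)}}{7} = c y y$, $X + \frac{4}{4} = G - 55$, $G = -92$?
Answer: $\frac{8751}{1073296} \approx 0.0081534$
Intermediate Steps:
$X = -148$ ($X = -1 - 147 = -148$)
$r{\left(c,y \right)} = 7 c y^{2}$ ($r{\left(c,y \right)} = 7 c y y = 7 c y^{2}$)
$\frac{17502}{r{\left(14,X \right)}} = \frac{17502}{7 \cdot 14 \left(-148\right)^{2}} = \frac{17502}{7 \cdot 14 \cdot 21904} = \frac{17502}{2146592} = 17502 \cdot \frac{1}{2146592} = \frac{8751}{1073296}$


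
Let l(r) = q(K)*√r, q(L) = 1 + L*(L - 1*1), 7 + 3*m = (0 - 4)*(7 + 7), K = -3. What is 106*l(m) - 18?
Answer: -18 + 1378*I*√21 ≈ -18.0 + 6314.8*I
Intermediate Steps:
m = -21 (m = -7/3 + ((0 - 4)*(7 + 7))/3 = -7/3 + (-4*14)/3 = -7/3 + (⅓)*(-56) = -7/3 - 56/3 = -21)
q(L) = 1 + L*(-1 + L) (q(L) = 1 + L*(L - 1) = 1 + L*(-1 + L))
l(r) = 13*√r (l(r) = (1 + (-3)² - 1*(-3))*√r = (1 + 9 + 3)*√r = 13*√r)
106*l(m) - 18 = 106*(13*√(-21)) - 18 = 106*(13*(I*√21)) - 18 = 106*(13*I*√21) - 18 = 1378*I*√21 - 18 = -18 + 1378*I*√21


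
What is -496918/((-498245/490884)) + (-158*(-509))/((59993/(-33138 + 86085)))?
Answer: 16755617072173746/29891212285 ≈ 5.6055e+5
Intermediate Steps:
-496918/((-498245/490884)) + (-158*(-509))/((59993/(-33138 + 86085))) = -496918/((-498245*1/490884)) + 80422/((59993/52947)) = -496918/(-498245/490884) + 80422/((59993*(1/52947))) = -496918*(-490884/498245) + 80422/(59993/52947) = 243929095512/498245 + 80422*(52947/59993) = 243929095512/498245 + 4258103634/59993 = 16755617072173746/29891212285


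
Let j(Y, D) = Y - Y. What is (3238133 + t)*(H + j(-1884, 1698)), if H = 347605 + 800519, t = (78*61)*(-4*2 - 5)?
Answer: 3646762150596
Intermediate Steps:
j(Y, D) = 0
t = -61854 (t = 4758*(-8 - 5) = 4758*(-13) = -61854)
H = 1148124
(3238133 + t)*(H + j(-1884, 1698)) = (3238133 - 61854)*(1148124 + 0) = 3176279*1148124 = 3646762150596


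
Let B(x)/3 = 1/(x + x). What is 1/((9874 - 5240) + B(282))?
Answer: 188/871193 ≈ 0.00021580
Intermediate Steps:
B(x) = 3/(2*x) (B(x) = 3/(x + x) = 3/((2*x)) = 3*(1/(2*x)) = 3/(2*x))
1/((9874 - 5240) + B(282)) = 1/((9874 - 5240) + (3/2)/282) = 1/(4634 + (3/2)*(1/282)) = 1/(4634 + 1/188) = 1/(871193/188) = 188/871193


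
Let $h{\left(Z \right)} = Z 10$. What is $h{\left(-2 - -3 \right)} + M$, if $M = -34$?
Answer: $-24$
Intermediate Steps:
$h{\left(Z \right)} = 10 Z$
$h{\left(-2 - -3 \right)} + M = 10 \left(-2 - -3\right) - 34 = 10 \left(-2 + 3\right) - 34 = 10 \cdot 1 - 34 = 10 - 34 = -24$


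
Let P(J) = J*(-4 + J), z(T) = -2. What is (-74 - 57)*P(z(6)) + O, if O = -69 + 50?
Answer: -1591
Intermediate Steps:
O = -19
(-74 - 57)*P(z(6)) + O = (-74 - 57)*(-2*(-4 - 2)) - 19 = -(-262)*(-6) - 19 = -131*12 - 19 = -1572 - 19 = -1591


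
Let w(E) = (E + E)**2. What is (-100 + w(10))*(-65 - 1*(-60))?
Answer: -1500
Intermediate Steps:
w(E) = 4*E**2 (w(E) = (2*E)**2 = 4*E**2)
(-100 + w(10))*(-65 - 1*(-60)) = (-100 + 4*10**2)*(-65 - 1*(-60)) = (-100 + 4*100)*(-65 + 60) = (-100 + 400)*(-5) = 300*(-5) = -1500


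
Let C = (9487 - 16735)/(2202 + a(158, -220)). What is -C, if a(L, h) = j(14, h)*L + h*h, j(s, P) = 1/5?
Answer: 2265/15823 ≈ 0.14315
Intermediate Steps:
j(s, P) = ⅕
a(L, h) = h² + L/5 (a(L, h) = L/5 + h*h = L/5 + h² = h² + L/5)
C = -2265/15823 (C = (9487 - 16735)/(2202 + ((-220)² + (⅕)*158)) = -7248/(2202 + (48400 + 158/5)) = -7248/(2202 + 242158/5) = -7248/253168/5 = -7248*5/253168 = -2265/15823 ≈ -0.14315)
-C = -1*(-2265/15823) = 2265/15823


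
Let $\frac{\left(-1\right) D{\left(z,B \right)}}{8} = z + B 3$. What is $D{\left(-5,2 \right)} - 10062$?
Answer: $-10070$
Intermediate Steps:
$D{\left(z,B \right)} = - 24 B - 8 z$ ($D{\left(z,B \right)} = - 8 \left(z + B 3\right) = - 8 \left(z + 3 B\right) = - 24 B - 8 z$)
$D{\left(-5,2 \right)} - 10062 = \left(\left(-24\right) 2 - -40\right) - 10062 = \left(-48 + 40\right) - 10062 = -8 - 10062 = -10070$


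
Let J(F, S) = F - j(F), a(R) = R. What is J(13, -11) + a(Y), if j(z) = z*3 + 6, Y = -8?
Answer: -40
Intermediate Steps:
j(z) = 6 + 3*z (j(z) = 3*z + 6 = 6 + 3*z)
J(F, S) = -6 - 2*F (J(F, S) = F - (6 + 3*F) = F + (-6 - 3*F) = -6 - 2*F)
J(13, -11) + a(Y) = (-6 - 2*13) - 8 = (-6 - 26) - 8 = -32 - 8 = -40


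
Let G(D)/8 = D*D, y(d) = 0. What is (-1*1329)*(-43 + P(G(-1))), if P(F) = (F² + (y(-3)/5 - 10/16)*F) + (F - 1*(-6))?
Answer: -39870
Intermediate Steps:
G(D) = 8*D² (G(D) = 8*(D*D) = 8*D²)
P(F) = 6 + F² + 3*F/8 (P(F) = (F² + (0/5 - 10/16)*F) + (F - 1*(-6)) = (F² + (0*(⅕) - 10*1/16)*F) + (F + 6) = (F² + (0 - 5/8)*F) + (6 + F) = (F² - 5*F/8) + (6 + F) = 6 + F² + 3*F/8)
(-1*1329)*(-43 + P(G(-1))) = (-1*1329)*(-43 + (6 + (8*(-1)²)² + 3*(8*(-1)²)/8)) = -1329*(-43 + (6 + (8*1)² + 3*(8*1)/8)) = -1329*(-43 + (6 + 8² + (3/8)*8)) = -1329*(-43 + (6 + 64 + 3)) = -1329*(-43 + 73) = -1329*30 = -39870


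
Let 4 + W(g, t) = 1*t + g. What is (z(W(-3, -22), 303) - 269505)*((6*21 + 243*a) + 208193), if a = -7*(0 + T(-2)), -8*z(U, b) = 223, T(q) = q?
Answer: -456526158623/8 ≈ -5.7066e+10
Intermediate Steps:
W(g, t) = -4 + g + t (W(g, t) = -4 + (1*t + g) = -4 + (t + g) = -4 + (g + t) = -4 + g + t)
z(U, b) = -223/8 (z(U, b) = -1/8*223 = -223/8)
a = 14 (a = -7*(0 - 2) = -7*(-2) = 14)
(z(W(-3, -22), 303) - 269505)*((6*21 + 243*a) + 208193) = (-223/8 - 269505)*((6*21 + 243*14) + 208193) = -2156263*((126 + 3402) + 208193)/8 = -2156263*(3528 + 208193)/8 = -2156263/8*211721 = -456526158623/8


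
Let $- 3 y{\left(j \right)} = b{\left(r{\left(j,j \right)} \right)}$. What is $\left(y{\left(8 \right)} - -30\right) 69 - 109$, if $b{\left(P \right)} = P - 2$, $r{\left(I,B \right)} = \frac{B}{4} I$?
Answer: $1639$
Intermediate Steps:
$r{\left(I,B \right)} = \frac{B I}{4}$ ($r{\left(I,B \right)} = B \frac{1}{4} I = \frac{B}{4} I = \frac{B I}{4}$)
$b{\left(P \right)} = -2 + P$ ($b{\left(P \right)} = P - 2 = -2 + P$)
$y{\left(j \right)} = \frac{2}{3} - \frac{j^{2}}{12}$ ($y{\left(j \right)} = - \frac{-2 + \frac{j j}{4}}{3} = - \frac{-2 + \frac{j^{2}}{4}}{3} = \frac{2}{3} - \frac{j^{2}}{12}$)
$\left(y{\left(8 \right)} - -30\right) 69 - 109 = \left(\left(\frac{2}{3} - \frac{8^{2}}{12}\right) - -30\right) 69 - 109 = \left(\left(\frac{2}{3} - \frac{16}{3}\right) + 30\right) 69 - 109 = \left(- \frac{14}{3} + 30\right) 69 - 109 = \frac{76}{3} \cdot 69 - 109 = 1748 - 109 = 1639$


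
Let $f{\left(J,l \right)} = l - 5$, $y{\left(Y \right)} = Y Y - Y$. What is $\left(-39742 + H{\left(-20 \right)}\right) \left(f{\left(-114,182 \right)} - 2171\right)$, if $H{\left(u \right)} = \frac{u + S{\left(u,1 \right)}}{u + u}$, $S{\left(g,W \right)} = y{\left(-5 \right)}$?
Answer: $\frac{158492093}{2} \approx 7.9246 \cdot 10^{7}$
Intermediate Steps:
$y{\left(Y \right)} = Y^{2} - Y$
$S{\left(g,W \right)} = 30$ ($S{\left(g,W \right)} = - 5 \left(-1 - 5\right) = \left(-5\right) \left(-6\right) = 30$)
$f{\left(J,l \right)} = -5 + l$ ($f{\left(J,l \right)} = l - 5 = -5 + l$)
$H{\left(u \right)} = \frac{30 + u}{2 u}$ ($H{\left(u \right)} = \frac{u + 30}{u + u} = \frac{30 + u}{2 u}$)
$\left(-39742 + H{\left(-20 \right)}\right) \left(f{\left(-114,182 \right)} - 2171\right) = \left(-39742 + \frac{30 - 20}{2 \left(-20\right)}\right) \left(\left(-5 + 182\right) - 2171\right) = \left(-39742 + \frac{1}{2} \left(- \frac{1}{20}\right) 10\right) \left(177 - 2171\right) = \left(-39742 - \frac{1}{4}\right) \left(-1994\right) = \left(- \frac{158969}{4}\right) \left(-1994\right) = \frac{158492093}{2}$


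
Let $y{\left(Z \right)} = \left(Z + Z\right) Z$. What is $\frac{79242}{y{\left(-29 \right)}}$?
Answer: $\frac{39621}{841} \approx 47.112$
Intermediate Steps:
$y{\left(Z \right)} = 2 Z^{2}$ ($y{\left(Z \right)} = 2 Z Z = 2 Z^{2}$)
$\frac{79242}{y{\left(-29 \right)}} = \frac{79242}{2 \left(-29\right)^{2}} = \frac{79242}{2 \cdot 841} = \frac{79242}{1682} = 79242 \cdot \frac{1}{1682} = \frac{39621}{841}$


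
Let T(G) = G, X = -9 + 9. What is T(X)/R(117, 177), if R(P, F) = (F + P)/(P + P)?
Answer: 0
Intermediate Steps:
X = 0
R(P, F) = (F + P)/(2*P) (R(P, F) = (F + P)/((2*P)) = (F + P)*(1/(2*P)) = (F + P)/(2*P))
T(X)/R(117, 177) = 0/(((½)*(177 + 117)/117)) = 0/(((½)*(1/117)*294)) = 0/(49/39) = 0*(39/49) = 0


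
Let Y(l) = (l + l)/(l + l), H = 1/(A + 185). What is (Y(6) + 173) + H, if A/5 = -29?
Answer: 6961/40 ≈ 174.02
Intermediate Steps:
A = -145 (A = 5*(-29) = -145)
H = 1/40 (H = 1/(-145 + 185) = 1/40 ≈ 0.025000)
Y(l) = 1 (Y(l) = (2*l)/((2*l)) = (2*l)*(1/(2*l)) = 1)
(Y(6) + 173) + H = (1 + 173) + 1/40 = 174 + 1/40 = 6961/40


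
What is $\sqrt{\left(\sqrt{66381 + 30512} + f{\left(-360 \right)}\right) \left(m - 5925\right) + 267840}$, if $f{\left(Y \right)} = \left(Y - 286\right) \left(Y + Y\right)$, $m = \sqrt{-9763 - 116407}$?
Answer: $\sqrt{267840 - \left(5925 - i \sqrt{126170}\right) \left(465120 + \sqrt{96893}\right)} \approx 1573.5 + 52535.0 i$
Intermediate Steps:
$m = i \sqrt{126170}$ ($m = \sqrt{-126170} = i \sqrt{126170} \approx 355.2 i$)
$f{\left(Y \right)} = 2 Y \left(-286 + Y\right)$ ($f{\left(Y \right)} = \left(-286 + Y\right) 2 Y = 2 Y \left(-286 + Y\right)$)
$\sqrt{\left(\sqrt{66381 + 30512} + f{\left(-360 \right)}\right) \left(m - 5925\right) + 267840} = \sqrt{\left(\sqrt{66381 + 30512} + 2 \left(-360\right) \left(-286 - 360\right)\right) \left(i \sqrt{126170} - 5925\right) + 267840} = \sqrt{\left(\sqrt{96893} + 2 \left(-360\right) \left(-646\right)\right) \left(-5925 + i \sqrt{126170}\right) + 267840} = \sqrt{\left(\sqrt{96893} + 465120\right) \left(-5925 + i \sqrt{126170}\right) + 267840} = \sqrt{\left(465120 + \sqrt{96893}\right) \left(-5925 + i \sqrt{126170}\right) + 267840} = \sqrt{\left(-5925 + i \sqrt{126170}\right) \left(465120 + \sqrt{96893}\right) + 267840} = \sqrt{267840 + \left(-5925 + i \sqrt{126170}\right) \left(465120 + \sqrt{96893}\right)}$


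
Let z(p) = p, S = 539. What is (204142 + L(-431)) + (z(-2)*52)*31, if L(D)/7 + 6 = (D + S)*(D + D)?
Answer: -450796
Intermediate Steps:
L(D) = -42 + 14*D*(539 + D) (L(D) = -42 + 7*((D + 539)*(D + D)) = -42 + 7*((539 + D)*(2*D)) = -42 + 7*(2*D*(539 + D)) = -42 + 14*D*(539 + D))
(204142 + L(-431)) + (z(-2)*52)*31 = (204142 + (-42 + 14*(-431)² + 7546*(-431))) - 2*52*31 = (204142 + (-42 + 14*185761 - 3252326)) - 104*31 = (204142 + (-42 + 2600654 - 3252326)) - 3224 = (204142 - 651714) - 3224 = -447572 - 3224 = -450796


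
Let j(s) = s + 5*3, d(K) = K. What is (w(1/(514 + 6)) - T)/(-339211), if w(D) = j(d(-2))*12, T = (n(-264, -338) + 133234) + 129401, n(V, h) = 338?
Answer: 262817/339211 ≈ 0.77479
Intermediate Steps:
T = 262973 (T = (338 + 133234) + 129401 = 133572 + 129401 = 262973)
j(s) = 15 + s (j(s) = s + 15 = 15 + s)
w(D) = 156 (w(D) = (15 - 2)*12 = 13*12 = 156)
(w(1/(514 + 6)) - T)/(-339211) = (156 - 1*262973)/(-339211) = (156 - 262973)*(-1/339211) = -262817*(-1/339211) = 262817/339211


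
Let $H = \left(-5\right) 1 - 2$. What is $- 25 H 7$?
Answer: $1225$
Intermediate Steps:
$H = -7$ ($H = -5 - 2 = -7$)
$- 25 H 7 = \left(-25\right) \left(-7\right) 7 = 175 \cdot 7 = 1225$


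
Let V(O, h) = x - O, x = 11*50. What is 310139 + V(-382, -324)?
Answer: 311071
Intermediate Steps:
x = 550
V(O, h) = 550 - O
310139 + V(-382, -324) = 310139 + (550 - 1*(-382)) = 310139 + (550 + 382) = 310139 + 932 = 311071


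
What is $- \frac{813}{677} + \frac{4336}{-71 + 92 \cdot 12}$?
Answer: $\frac{2095643}{699341} \approx 2.9966$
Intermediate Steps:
$- \frac{813}{677} + \frac{4336}{-71 + 92 \cdot 12} = \left(-813\right) \frac{1}{677} + \frac{4336}{-71 + 1104} = - \frac{813}{677} + \frac{4336}{1033} = \frac{2095643}{699341}$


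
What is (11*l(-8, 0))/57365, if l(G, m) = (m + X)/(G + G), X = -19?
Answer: 19/83440 ≈ 0.00022771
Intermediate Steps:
l(G, m) = (-19 + m)/(2*G) (l(G, m) = (m - 19)/(G + G) = (-19 + m)/((2*G)) = (-19 + m)*(1/(2*G)) = (-19 + m)/(2*G))
(11*l(-8, 0))/57365 = (11*((1/2)*(-19 + 0)/(-8)))/57365 = (11*((1/2)*(-1/8)*(-19)))*(1/57365) = (11*(19/16))*(1/57365) = (209/16)*(1/57365) = 19/83440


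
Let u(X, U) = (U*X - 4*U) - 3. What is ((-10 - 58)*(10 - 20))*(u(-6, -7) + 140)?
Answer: 140760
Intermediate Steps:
u(X, U) = -3 - 4*U + U*X (u(X, U) = (-4*U + U*X) - 3 = -3 - 4*U + U*X)
((-10 - 58)*(10 - 20))*(u(-6, -7) + 140) = ((-10 - 58)*(10 - 20))*((-3 - 4*(-7) - 7*(-6)) + 140) = (-68*(-10))*((-3 + 28 + 42) + 140) = 680*(67 + 140) = 680*207 = 140760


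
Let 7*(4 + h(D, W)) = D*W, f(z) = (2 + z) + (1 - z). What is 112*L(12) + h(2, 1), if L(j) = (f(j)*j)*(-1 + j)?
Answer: 310438/7 ≈ 44348.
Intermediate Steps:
f(z) = 3
L(j) = 3*j*(-1 + j) (L(j) = (3*j)*(-1 + j) = 3*j*(-1 + j))
h(D, W) = -4 + D*W/7 (h(D, W) = -4 + (D*W)/7 = -4 + D*W/7)
112*L(12) + h(2, 1) = 112*(3*12*(-1 + 12)) + (-4 + (1/7)*2*1) = 112*(3*12*11) + (-4 + 2/7) = 112*396 - 26/7 = 44352 - 26/7 = 310438/7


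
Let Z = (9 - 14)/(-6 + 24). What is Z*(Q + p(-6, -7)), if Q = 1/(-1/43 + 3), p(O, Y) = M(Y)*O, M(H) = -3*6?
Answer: -69335/2304 ≈ -30.093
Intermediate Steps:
M(H) = -18
p(O, Y) = -18*O
Z = -5/18 ≈ -0.27778
Q = 43/128 (Q = 1/(-1*1/43 + 3) = 1/(-1/43 + 3) = 1/(128/43) = 43/128 ≈ 0.33594)
Z*(Q + p(-6, -7)) = -5*(43/128 - 18*(-6))/18 = -5*(43/128 + 108)/18 = -5/18*13867/128 = -69335/2304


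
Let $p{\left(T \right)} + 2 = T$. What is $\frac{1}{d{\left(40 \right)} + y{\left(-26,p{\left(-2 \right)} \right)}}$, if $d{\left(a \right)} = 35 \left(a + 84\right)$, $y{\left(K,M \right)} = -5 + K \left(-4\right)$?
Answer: $\frac{1}{4439} \approx 0.00022528$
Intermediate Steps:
$p{\left(T \right)} = -2 + T$
$y{\left(K,M \right)} = -5 - 4 K$
$d{\left(a \right)} = 2940 + 35 a$ ($d{\left(a \right)} = 35 \left(84 + a\right) = 2940 + 35 a$)
$\frac{1}{d{\left(40 \right)} + y{\left(-26,p{\left(-2 \right)} \right)}} = \frac{1}{\left(2940 + 35 \cdot 40\right) - -99} = \frac{1}{\left(2940 + 1400\right) + \left(-5 + 104\right)} = \frac{1}{4340 + 99} = \frac{1}{4439}$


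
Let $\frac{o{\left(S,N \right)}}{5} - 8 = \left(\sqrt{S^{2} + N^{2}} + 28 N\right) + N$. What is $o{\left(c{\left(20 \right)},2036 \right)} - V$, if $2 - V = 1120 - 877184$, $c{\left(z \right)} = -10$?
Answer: $-580806 + 10 \sqrt{1036349} \approx -5.7063 \cdot 10^{5}$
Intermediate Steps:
$o{\left(S,N \right)} = 40 + 5 \sqrt{N^{2} + S^{2}} + 145 N$ ($o{\left(S,N \right)} = 40 + 5 \left(\left(\sqrt{S^{2} + N^{2}} + 28 N\right) + N\right) = 40 + 5 \left(\left(\sqrt{N^{2} + S^{2}} + 28 N\right) + N\right) = 40 + 5 \left(\sqrt{N^{2} + S^{2}} + 29 N\right) = 40 + \left(5 \sqrt{N^{2} + S^{2}} + 145 N\right) = 40 + 5 \sqrt{N^{2} + S^{2}} + 145 N$)
$V = 876066$ ($V = 2 - \left(1120 - 877184\right) = 2 - -876064 = 2 + 876064 = 876066$)
$o{\left(c{\left(20 \right)},2036 \right)} - V = \left(40 + 5 \sqrt{2036^{2} + \left(-10\right)^{2}} + 145 \cdot 2036\right) - 876066 = \left(40 + 5 \sqrt{4145296 + 100} + 295220\right) - 876066 = \left(40 + 5 \sqrt{4145396} + 295220\right) - 876066 = \left(40 + 5 \cdot 2 \sqrt{1036349} + 295220\right) - 876066 = \left(40 + 10 \sqrt{1036349} + 295220\right) - 876066 = \left(295260 + 10 \sqrt{1036349}\right) - 876066 = -580806 + 10 \sqrt{1036349}$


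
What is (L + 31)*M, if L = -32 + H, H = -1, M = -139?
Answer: 278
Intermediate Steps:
L = -33 (L = -32 - 1 = -33)
(L + 31)*M = (-33 + 31)*(-139) = -2*(-139) = 278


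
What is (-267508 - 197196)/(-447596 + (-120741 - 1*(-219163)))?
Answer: 232352/174587 ≈ 1.3309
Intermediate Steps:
(-267508 - 197196)/(-447596 + (-120741 - 1*(-219163))) = -464704/(-447596 + (-120741 + 219163)) = -464704/(-447596 + 98422) = -464704/(-349174) = -464704*(-1/349174) = 232352/174587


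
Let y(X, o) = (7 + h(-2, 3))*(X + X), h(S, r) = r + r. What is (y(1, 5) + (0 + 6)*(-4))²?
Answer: 4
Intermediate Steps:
h(S, r) = 2*r
y(X, o) = 26*X (y(X, o) = (7 + 2*3)*(X + X) = (7 + 6)*(2*X) = 13*(2*X) = 26*X)
(y(1, 5) + (0 + 6)*(-4))² = (26*1 + (0 + 6)*(-4))² = (26 + 6*(-4))² = (26 - 24)² = 2² = 4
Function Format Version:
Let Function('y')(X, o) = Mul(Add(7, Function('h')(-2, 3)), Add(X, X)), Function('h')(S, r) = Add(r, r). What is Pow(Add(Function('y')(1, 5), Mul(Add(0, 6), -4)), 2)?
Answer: 4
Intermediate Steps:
Function('h')(S, r) = Mul(2, r)
Function('y')(X, o) = Mul(26, X) (Function('y')(X, o) = Mul(Add(7, Mul(2, 3)), Add(X, X)) = Mul(Add(7, 6), Mul(2, X)) = Mul(13, Mul(2, X)) = Mul(26, X))
Pow(Add(Function('y')(1, 5), Mul(Add(0, 6), -4)), 2) = Pow(Add(Mul(26, 1), Mul(Add(0, 6), -4)), 2) = Pow(Add(26, Mul(6, -4)), 2) = Pow(Add(26, -24), 2) = Pow(2, 2) = 4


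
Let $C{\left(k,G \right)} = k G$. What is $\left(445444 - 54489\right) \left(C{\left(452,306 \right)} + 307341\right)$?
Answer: $174230268615$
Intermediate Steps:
$C{\left(k,G \right)} = G k$
$\left(445444 - 54489\right) \left(C{\left(452,306 \right)} + 307341\right) = \left(445444 - 54489\right) \left(306 \cdot 452 + 307341\right) = 390955 \left(138312 + 307341\right) = 390955 \cdot 445653 = 174230268615$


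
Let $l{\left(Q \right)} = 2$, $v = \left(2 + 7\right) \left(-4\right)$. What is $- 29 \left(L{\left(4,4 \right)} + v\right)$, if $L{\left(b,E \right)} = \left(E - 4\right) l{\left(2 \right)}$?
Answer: $1044$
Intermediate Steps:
$v = -36$ ($v = 9 \left(-4\right) = -36$)
$L{\left(b,E \right)} = -8 + 2 E$ ($L{\left(b,E \right)} = \left(E - 4\right) 2 = \left(-4 + E\right) 2 = -8 + 2 E$)
$- 29 \left(L{\left(4,4 \right)} + v\right) = - 29 \left(\left(-8 + 2 \cdot 4\right) - 36\right) = - 29 \left(\left(-8 + 8\right) - 36\right) = - 29 \left(0 - 36\right) = \left(-29\right) \left(-36\right) = 1044$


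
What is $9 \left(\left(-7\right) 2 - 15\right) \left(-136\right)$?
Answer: $35496$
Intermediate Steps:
$9 \left(\left(-7\right) 2 - 15\right) \left(-136\right) = 9 \left(-14 - 15\right) \left(-136\right) = 9 \left(-29\right) \left(-136\right) = \left(-261\right) \left(-136\right) = 35496$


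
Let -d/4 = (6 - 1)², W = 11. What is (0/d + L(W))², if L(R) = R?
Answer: 121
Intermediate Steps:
d = -100 (d = -4*(6 - 1)² = -4*5² = -4*25 = -100)
(0/d + L(W))² = (0/(-100) + 11)² = (0*(-1/100) + 11)² = (0 + 11)² = 11² = 121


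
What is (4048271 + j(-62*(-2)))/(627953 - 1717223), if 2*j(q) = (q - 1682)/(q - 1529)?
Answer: -2843910767/765212175 ≈ -3.7165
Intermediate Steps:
j(q) = (-1682 + q)/(2*(-1529 + q)) (j(q) = ((q - 1682)/(q - 1529))/2 = ((-1682 + q)/(-1529 + q))/2 = (-1682 + q)/(2*(-1529 + q)))
(4048271 + j(-62*(-2)))/(627953 - 1717223) = (4048271 + (-1682 - 62*(-2))/(2*(-1529 - 62*(-2))))/(627953 - 1717223) = (4048271 + (-1682 + 124)/(2*(-1529 + 124)))/(-1089270) = (4048271 + (½)*(-1558)/(-1405))*(-1/1089270) = (4048271 + (½)*(-1/1405)*(-1558))*(-1/1089270) = (4048271 + 779/1405)*(-1/1089270) = (5687821534/1405)*(-1/1089270) = -2843910767/765212175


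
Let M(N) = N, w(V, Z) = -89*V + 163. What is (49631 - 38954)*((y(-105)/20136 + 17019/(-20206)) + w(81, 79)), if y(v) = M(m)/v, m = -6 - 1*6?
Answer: -22321539876092699/296674595 ≈ -7.5239e+7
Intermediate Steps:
m = -12 (m = -6 - 6 = -12)
w(V, Z) = 163 - 89*V
y(v) = -12/v
(49631 - 38954)*((y(-105)/20136 + 17019/(-20206)) + w(81, 79)) = (49631 - 38954)*((-12/(-105)/20136 + 17019/(-20206)) + (163 - 89*81)) = 10677*((-12*(-1/105)*(1/20136) + 17019*(-1/20206)) + (163 - 7209)) = 10677*(((4/35)*(1/20136) - 17019/20206) - 7046) = 10677*((1/176190 - 17019/20206) - 7046) = 10677*(-749639351/890023785 - 7046) = 10677*(-6271857228461/890023785) = -22321539876092699/296674595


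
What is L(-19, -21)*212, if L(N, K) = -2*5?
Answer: -2120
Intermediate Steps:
L(N, K) = -10
L(-19, -21)*212 = -10*212 = -2120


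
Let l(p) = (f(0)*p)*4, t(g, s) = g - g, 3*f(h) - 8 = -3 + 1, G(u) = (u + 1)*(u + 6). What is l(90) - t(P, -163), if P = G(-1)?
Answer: 720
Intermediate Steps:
G(u) = (1 + u)*(6 + u)
f(h) = 2 (f(h) = 8/3 + (-3 + 1)/3 = 8/3 + (⅓)*(-2) = 8/3 - ⅔ = 2)
P = 0 (P = 6 + (-1)² + 7*(-1) = 6 + 1 - 7 = 0)
t(g, s) = 0
l(p) = 8*p (l(p) = (2*p)*4 = 8*p)
l(90) - t(P, -163) = 8*90 - 1*0 = 720 + 0 = 720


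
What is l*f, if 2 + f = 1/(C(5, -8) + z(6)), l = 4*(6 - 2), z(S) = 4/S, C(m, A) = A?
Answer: -376/11 ≈ -34.182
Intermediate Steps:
l = 16 (l = 4*4 = 16)
f = -47/22 (f = -2 + 1/(-8 + 4/6) = -2 + 1/(-8 + 4*(⅙)) = -2 + 1/(-8 + ⅔) = -2 + 1/(-22/3) = -2 - 3/22 = -47/22 ≈ -2.1364)
l*f = 16*(-47/22) = -376/11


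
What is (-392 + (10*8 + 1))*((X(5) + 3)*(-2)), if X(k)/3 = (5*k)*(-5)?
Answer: -231384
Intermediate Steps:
X(k) = -75*k (X(k) = 3*((5*k)*(-5)) = 3*(-25*k) = -75*k)
(-392 + (10*8 + 1))*((X(5) + 3)*(-2)) = (-392 + (10*8 + 1))*((-75*5 + 3)*(-2)) = (-392 + (80 + 1))*((-375 + 3)*(-2)) = (-392 + 81)*(-372*(-2)) = -311*744 = -231384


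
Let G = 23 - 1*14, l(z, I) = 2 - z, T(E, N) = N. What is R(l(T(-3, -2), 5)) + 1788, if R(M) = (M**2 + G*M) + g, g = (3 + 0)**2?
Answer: 1849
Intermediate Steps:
g = 9 (g = 3**2 = 9)
G = 9 (G = 23 - 14 = 9)
R(M) = 9 + M**2 + 9*M (R(M) = (M**2 + 9*M) + 9 = 9 + M**2 + 9*M)
R(l(T(-3, -2), 5)) + 1788 = (9 + (2 - 1*(-2))**2 + 9*(2 - 1*(-2))) + 1788 = (9 + (2 + 2)**2 + 9*(2 + 2)) + 1788 = (9 + 4**2 + 9*4) + 1788 = (9 + 16 + 36) + 1788 = 61 + 1788 = 1849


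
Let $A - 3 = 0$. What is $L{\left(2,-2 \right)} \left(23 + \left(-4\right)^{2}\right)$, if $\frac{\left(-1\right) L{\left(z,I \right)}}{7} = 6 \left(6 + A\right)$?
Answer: $-14742$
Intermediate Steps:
$A = 3$ ($A = 3 + 0 = 3$)
$L{\left(z,I \right)} = -378$ ($L{\left(z,I \right)} = - 7 \cdot 6 \left(6 + 3\right) = - 7 \cdot 6 \cdot 9 = \left(-7\right) 54 = -378$)
$L{\left(2,-2 \right)} \left(23 + \left(-4\right)^{2}\right) = - 378 \left(23 + \left(-4\right)^{2}\right) = - 378 \left(23 + 16\right) = \left(-378\right) 39 = -14742$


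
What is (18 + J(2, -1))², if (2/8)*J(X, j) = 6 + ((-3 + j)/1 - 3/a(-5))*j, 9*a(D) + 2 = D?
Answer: 88804/49 ≈ 1812.3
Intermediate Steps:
a(D) = -2/9 + D/9
J(X, j) = 24 + 4*j*(6/7 + j) (J(X, j) = 4*(6 + ((-3 + j)/1 - 3/(-2/9 + (⅑)*(-5)))*j) = 4*(6 + ((-3 + j)*1 - 3/(-2/9 - 5/9))*j) = 4*(6 + ((-3 + j) - 3/(-7/9))*j) = 4*(6 + ((-3 + j) - 3*(-9/7))*j) = 4*(6 + ((-3 + j) + 27/7)*j) = 4*(6 + (6/7 + j)*j) = 4*(6 + j*(6/7 + j)) = 24 + 4*j*(6/7 + j))
(18 + J(2, -1))² = (18 + (24 + 4*(-1)² + (24/7)*(-1)))² = (18 + (24 + 4*1 - 24/7))² = (18 + (24 + 4 - 24/7))² = (18 + 172/7)² = (298/7)² = 88804/49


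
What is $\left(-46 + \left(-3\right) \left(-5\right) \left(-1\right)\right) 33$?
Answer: $-2013$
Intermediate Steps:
$\left(-46 + \left(-3\right) \left(-5\right) \left(-1\right)\right) 33 = \left(-46 + 15 \left(-1\right)\right) 33 = \left(-46 - 15\right) 33 = \left(-61\right) 33 = -2013$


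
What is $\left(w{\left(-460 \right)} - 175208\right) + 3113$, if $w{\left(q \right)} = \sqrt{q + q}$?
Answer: $-172095 + 2 i \sqrt{230} \approx -1.721 \cdot 10^{5} + 30.332 i$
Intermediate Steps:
$w{\left(q \right)} = \sqrt{2} \sqrt{q}$ ($w{\left(q \right)} = \sqrt{2 q} = \sqrt{2} \sqrt{q}$)
$\left(w{\left(-460 \right)} - 175208\right) + 3113 = \left(\sqrt{2} \sqrt{-460} - 175208\right) + 3113 = \left(\sqrt{2} \cdot 2 i \sqrt{115} - 175208\right) + 3113 = \left(2 i \sqrt{230} - 175208\right) + 3113 = \left(-175208 + 2 i \sqrt{230}\right) + 3113 = -172095 + 2 i \sqrt{230}$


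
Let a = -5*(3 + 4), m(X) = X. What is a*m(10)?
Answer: -350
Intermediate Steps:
a = -35 (a = -5*7 = -35)
a*m(10) = -35*10 = -350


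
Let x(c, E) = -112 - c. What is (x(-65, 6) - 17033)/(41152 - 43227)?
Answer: 3416/415 ≈ 8.2313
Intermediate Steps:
(x(-65, 6) - 17033)/(41152 - 43227) = ((-112 - 1*(-65)) - 17033)/(41152 - 43227) = ((-112 + 65) - 17033)/(-2075) = (-47 - 17033)*(-1/2075) = -17080*(-1/2075) = 3416/415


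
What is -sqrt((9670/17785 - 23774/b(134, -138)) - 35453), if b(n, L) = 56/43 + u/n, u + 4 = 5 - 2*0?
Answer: -9*I*sqrt(476896801725319195)/26844679 ≈ -231.52*I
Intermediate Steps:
u = 1 (u = -4 + (5 - 2*0) = -4 + (5 + 0) = -4 + 5 = 1)
b(n, L) = 56/43 + 1/n
-sqrt((9670/17785 - 23774/b(134, -138)) - 35453) = -sqrt((9670/17785 - 23774/(56/43 + 1/134)) - 35453) = -sqrt((9670*(1/17785) - 23774/(56/43 + 1/134)) - 35453) = -sqrt((1934/3557 - 23774/7547/5762) - 35453) = -sqrt((1934/3557 - 23774*5762/7547) - 35453) = -sqrt((1934/3557 - 136985788/7547) - 35453) = -sqrt(-487243852018/26844679 - 35453) = -sqrt(-1438968256605/26844679) = -9*I*sqrt(476896801725319195)/26844679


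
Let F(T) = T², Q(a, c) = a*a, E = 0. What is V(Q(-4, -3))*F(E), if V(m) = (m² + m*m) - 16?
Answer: 0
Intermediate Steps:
Q(a, c) = a²
V(m) = -16 + 2*m² (V(m) = (m² + m²) - 16 = 2*m² - 16 = -16 + 2*m²)
V(Q(-4, -3))*F(E) = (-16 + 2*((-4)²)²)*0² = (-16 + 2*16²)*0 = (-16 + 2*256)*0 = (-16 + 512)*0 = 496*0 = 0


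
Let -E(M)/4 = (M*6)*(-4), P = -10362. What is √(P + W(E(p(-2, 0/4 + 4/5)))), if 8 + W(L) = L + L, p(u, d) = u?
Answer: I*√10754 ≈ 103.7*I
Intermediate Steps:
E(M) = 96*M (E(M) = -4*M*6*(-4) = -4*6*M*(-4) = -(-96)*M = 96*M)
W(L) = -8 + 2*L (W(L) = -8 + (L + L) = -8 + 2*L)
√(P + W(E(p(-2, 0/4 + 4/5)))) = √(-10362 + (-8 + 2*(96*(-2)))) = √(-10362 + (-8 + 2*(-192))) = √(-10362 + (-8 - 384)) = √(-10362 - 392) = √(-10754) = I*√10754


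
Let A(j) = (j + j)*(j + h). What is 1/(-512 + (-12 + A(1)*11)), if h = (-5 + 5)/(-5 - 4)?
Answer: -1/502 ≈ -0.0019920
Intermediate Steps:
h = 0 (h = 0/(-9) = 0*(-⅑) = 0)
A(j) = 2*j² (A(j) = (j + j)*(j + 0) = (2*j)*j = 2*j²)
1/(-512 + (-12 + A(1)*11)) = 1/(-512 + (-12 + (2*1²)*11)) = 1/(-512 + (-12 + (2*1)*11)) = 1/(-512 + (-12 + 2*11)) = 1/(-512 + (-12 + 22)) = 1/(-512 + 10) = 1/(-502) = -1/502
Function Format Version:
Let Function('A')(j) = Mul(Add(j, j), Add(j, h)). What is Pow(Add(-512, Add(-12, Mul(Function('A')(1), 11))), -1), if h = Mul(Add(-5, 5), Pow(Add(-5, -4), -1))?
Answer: Rational(-1, 502) ≈ -0.0019920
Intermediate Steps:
h = 0 (h = Mul(0, Pow(-9, -1)) = Mul(0, Rational(-1, 9)) = 0)
Function('A')(j) = Mul(2, Pow(j, 2)) (Function('A')(j) = Mul(Add(j, j), Add(j, 0)) = Mul(Mul(2, j), j) = Mul(2, Pow(j, 2)))
Pow(Add(-512, Add(-12, Mul(Function('A')(1), 11))), -1) = Pow(Add(-512, Add(-12, Mul(Mul(2, Pow(1, 2)), 11))), -1) = Pow(Add(-512, Add(-12, Mul(Mul(2, 1), 11))), -1) = Pow(Add(-512, Add(-12, Mul(2, 11))), -1) = Pow(Add(-512, Add(-12, 22)), -1) = Pow(Add(-512, 10), -1) = Pow(-502, -1) = Rational(-1, 502)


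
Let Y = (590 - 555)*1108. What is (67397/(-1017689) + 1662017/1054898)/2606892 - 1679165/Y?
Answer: -78323251024268140337875/1808860782194788743512 ≈ -43.300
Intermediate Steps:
Y = 38780 (Y = 35*1108 = 38780)
(67397/(-1017689) + 1662017/1054898)/2606892 - 1679165/Y = (67397/(-1017689) + 1662017/1054898)/2606892 - 1679165/38780 = (67397*(-1/1017689) + 1662017*(1/1054898))*(1/2606892) - 1679165*1/38780 = (-67397/1017689 + 1662017/1054898)*(1/2606892) - 335833/7756 = (1620319458207/1073558090722)*(1/2606892) - 335833/7756 = 540106486069/932883332746152008 - 335833/7756 = -78323251024268140337875/1808860782194788743512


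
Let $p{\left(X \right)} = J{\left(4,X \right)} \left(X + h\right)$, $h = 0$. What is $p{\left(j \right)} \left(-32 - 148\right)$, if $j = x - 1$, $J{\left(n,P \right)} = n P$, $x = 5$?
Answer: $-11520$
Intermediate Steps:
$J{\left(n,P \right)} = P n$
$j = 4$ ($j = 5 - 1 = 4$)
$p{\left(X \right)} = 4 X^{2}$ ($p{\left(X \right)} = X 4 \left(X + 0\right) = 4 X X = 4 X^{2}$)
$p{\left(j \right)} \left(-32 - 148\right) = 4 \cdot 4^{2} \left(-32 - 148\right) = 4 \cdot 16 \left(-180\right) = 64 \left(-180\right) = -11520$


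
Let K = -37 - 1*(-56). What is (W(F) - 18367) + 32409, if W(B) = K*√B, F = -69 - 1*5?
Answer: 14042 + 19*I*√74 ≈ 14042.0 + 163.44*I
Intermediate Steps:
F = -74 (F = -69 - 5 = -74)
K = 19 (K = -37 + 56 = 19)
W(B) = 19*√B
(W(F) - 18367) + 32409 = (19*√(-74) - 18367) + 32409 = (19*(I*√74) - 18367) + 32409 = (19*I*√74 - 18367) + 32409 = (-18367 + 19*I*√74) + 32409 = 14042 + 19*I*√74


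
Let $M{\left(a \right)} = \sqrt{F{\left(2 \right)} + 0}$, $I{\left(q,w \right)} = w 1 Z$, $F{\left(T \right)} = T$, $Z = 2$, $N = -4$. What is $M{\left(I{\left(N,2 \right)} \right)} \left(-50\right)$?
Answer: $- 50 \sqrt{2} \approx -70.711$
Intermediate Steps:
$I{\left(q,w \right)} = 2 w$ ($I{\left(q,w \right)} = w 1 \cdot 2 = w 2 = 2 w$)
$M{\left(a \right)} = \sqrt{2}$ ($M{\left(a \right)} = \sqrt{2 + 0} = \sqrt{2}$)
$M{\left(I{\left(N,2 \right)} \right)} \left(-50\right) = \sqrt{2} \left(-50\right) = - 50 \sqrt{2}$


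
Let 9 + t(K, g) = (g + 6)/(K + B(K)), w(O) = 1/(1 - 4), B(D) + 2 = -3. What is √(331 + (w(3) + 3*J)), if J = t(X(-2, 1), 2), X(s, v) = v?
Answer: √2679/3 ≈ 17.253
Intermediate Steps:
B(D) = -5 (B(D) = -2 - 3 = -5)
w(O) = -⅓ (w(O) = 1/(-3) = -⅓)
t(K, g) = -9 + (6 + g)/(-5 + K) (t(K, g) = -9 + (g + 6)/(K - 5) = -9 + (6 + g)/(-5 + K))
J = -11 (J = (51 + 2 - 9*1)/(-5 + 1) = (51 + 2 - 9)/(-4) = -¼*44 = -11)
√(331 + (w(3) + 3*J)) = √(331 + (-⅓ + 3*(-11))) = √(331 + (-⅓ - 33)) = √(331 - 100/3) = √(893/3) = √2679/3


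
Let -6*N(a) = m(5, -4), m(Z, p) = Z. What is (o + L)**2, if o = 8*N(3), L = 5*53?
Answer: 600625/9 ≈ 66736.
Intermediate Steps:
N(a) = -5/6 (N(a) = -1/6*5 = -5/6)
L = 265
o = -20/3 (o = 8*(-5/6) = -20/3 ≈ -6.6667)
(o + L)**2 = (-20/3 + 265)**2 = (775/3)**2 = 600625/9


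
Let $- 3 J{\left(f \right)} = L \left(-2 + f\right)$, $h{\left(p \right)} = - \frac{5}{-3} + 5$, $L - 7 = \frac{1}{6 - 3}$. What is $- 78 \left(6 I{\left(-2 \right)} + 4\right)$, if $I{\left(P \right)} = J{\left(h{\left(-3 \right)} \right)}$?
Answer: $\frac{15080}{3} \approx 5026.7$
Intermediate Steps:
$L = \frac{22}{3}$ ($L = 7 + \frac{1}{6 - 3} = 7 + \frac{1}{3} = \frac{22}{3} \approx 7.3333$)
$h{\left(p \right)} = \frac{20}{3}$ ($h{\left(p \right)} = \left(-5\right) \left(- \frac{1}{3}\right) + 5 = \frac{5}{3} + 5 = \frac{20}{3}$)
$J{\left(f \right)} = \frac{44}{9} - \frac{22 f}{9}$ ($J{\left(f \right)} = - \frac{\frac{22}{3} \left(-2 + f\right)}{3} = - \frac{- \frac{44}{3} + \frac{22 f}{3}}{3} = \frac{44}{9} - \frac{22 f}{9}$)
$I{\left(P \right)} = - \frac{308}{27}$ ($I{\left(P \right)} = \frac{44}{9} - \frac{440}{27} = - \frac{308}{27}$)
$- 78 \left(6 I{\left(-2 \right)} + 4\right) = - 78 \left(6 \left(- \frac{308}{27}\right) + 4\right) = - 78 \left(- \frac{616}{9} + 4\right) = \left(-78\right) \left(- \frac{580}{9}\right) = \frac{15080}{3}$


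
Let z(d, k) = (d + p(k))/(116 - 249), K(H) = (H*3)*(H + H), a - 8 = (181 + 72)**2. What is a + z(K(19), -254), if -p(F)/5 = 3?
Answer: 8512110/133 ≈ 64001.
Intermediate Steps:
p(F) = -15 (p(F) = -5*3 = -15)
a = 64017 (a = 8 + (181 + 72)**2 = 8 + 253**2 = 8 + 64009 = 64017)
K(H) = 6*H**2 (K(H) = (3*H)*(2*H) = 6*H**2)
z(d, k) = 15/133 - d/133 (z(d, k) = (d - 15)/(116 - 249) = (-15 + d)/(-133) = (-15 + d)*(-1/133) = 15/133 - d/133)
a + z(K(19), -254) = 64017 + (15/133 - 6*19**2/133) = 64017 + (15/133 - 6*361/133) = 64017 + (15/133 - 1/133*2166) = 64017 + (15/133 - 114/7) = 64017 - 2151/133 = 8512110/133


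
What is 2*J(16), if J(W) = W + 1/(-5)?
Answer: 158/5 ≈ 31.600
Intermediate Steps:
J(W) = -⅕ + W (J(W) = W - ⅕ = -⅕ + W)
2*J(16) = 2*(-⅕ + 16) = 2*(79/5) = 158/5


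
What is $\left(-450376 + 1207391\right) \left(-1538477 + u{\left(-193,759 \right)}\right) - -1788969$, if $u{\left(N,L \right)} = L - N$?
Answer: $-1163927698906$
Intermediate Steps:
$\left(-450376 + 1207391\right) \left(-1538477 + u{\left(-193,759 \right)}\right) - -1788969 = \left(-450376 + 1207391\right) \left(-1538477 + \left(759 - -193\right)\right) - -1788969 = 757015 \left(-1538477 + \left(759 + 193\right)\right) + 1788969 = 757015 \left(-1538477 + 952\right) + 1788969 = 757015 \left(-1537525\right) + 1788969 = -1163929487875 + 1788969 = -1163927698906$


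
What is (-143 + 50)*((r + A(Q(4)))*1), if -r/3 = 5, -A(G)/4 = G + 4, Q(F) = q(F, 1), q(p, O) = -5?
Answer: 1023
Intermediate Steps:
Q(F) = -5
A(G) = -16 - 4*G (A(G) = -4*(G + 4) = -4*(4 + G) = -16 - 4*G)
r = -15 (r = -3*5 = -15)
(-143 + 50)*((r + A(Q(4)))*1) = (-143 + 50)*((-15 + (-16 - 4*(-5)))*1) = -93*(-15 + (-16 + 20)) = -93*(-15 + 4) = -(-1023) = -93*(-11) = 1023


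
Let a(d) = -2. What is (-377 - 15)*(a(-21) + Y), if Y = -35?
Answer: 14504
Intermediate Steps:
(-377 - 15)*(a(-21) + Y) = (-377 - 15)*(-2 - 35) = -392*(-37) = 14504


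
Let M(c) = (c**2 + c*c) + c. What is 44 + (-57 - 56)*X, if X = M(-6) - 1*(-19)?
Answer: -9561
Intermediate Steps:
M(c) = c + 2*c**2 (M(c) = (c**2 + c**2) + c = 2*c**2 + c = c + 2*c**2)
X = 85 (X = -6*(1 + 2*(-6)) - 1*(-19) = -6*(1 - 12) + 19 = -6*(-11) + 19 = 66 + 19 = 85)
44 + (-57 - 56)*X = 44 + (-57 - 56)*85 = 44 - 113*85 = 44 - 9605 = -9561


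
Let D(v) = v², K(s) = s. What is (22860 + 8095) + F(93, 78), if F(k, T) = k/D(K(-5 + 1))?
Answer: 495373/16 ≈ 30961.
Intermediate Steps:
F(k, T) = k/16 (F(k, T) = k/((-5 + 1)²) = k/((-4)²) = k/16)
(22860 + 8095) + F(93, 78) = (22860 + 8095) + (1/16)*93 = 30955 + 93/16 = 495373/16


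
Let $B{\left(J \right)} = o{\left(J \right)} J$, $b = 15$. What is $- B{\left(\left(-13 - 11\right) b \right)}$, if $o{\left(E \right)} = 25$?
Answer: $9000$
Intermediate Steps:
$B{\left(J \right)} = 25 J$
$- B{\left(\left(-13 - 11\right) b \right)} = - 25 \left(-13 - 11\right) 15 = - 25 \left(\left(-24\right) 15\right) = - 25 \left(-360\right) = \left(-1\right) \left(-9000\right) = 9000$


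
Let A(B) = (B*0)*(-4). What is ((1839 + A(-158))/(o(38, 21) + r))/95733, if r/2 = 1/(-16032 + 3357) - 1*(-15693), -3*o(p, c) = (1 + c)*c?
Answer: 2589925/4210822365926 ≈ 6.1506e-7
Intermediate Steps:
A(B) = 0 (A(B) = 0*(-4) = 0)
o(p, c) = -c*(1 + c)/3 (o(p, c) = -(1 + c)*c/3 = -c*(1 + c)/3)
r = 397817548/12675 (r = 2*(1/(-16032 + 3357) - 1*(-15693)) = 2*(1/(-12675) + 15693) = 2*(-1/12675 + 15693) = 2*(198908774/12675) = 397817548/12675 ≈ 31386.)
((1839 + A(-158))/(o(38, 21) + r))/95733 = ((1839 + 0)/(-⅓*21*(1 + 21) + 397817548/12675))/95733 = (1839/(-⅓*21*22 + 397817548/12675))*(1/95733) = (1839/(-154 + 397817548/12675))*(1/95733) = (1839/(395865598/12675))*(1/95733) = (1839*(12675/395865598))*(1/95733) = (23309325/395865598)*(1/95733) = 2589925/4210822365926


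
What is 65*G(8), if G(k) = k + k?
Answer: 1040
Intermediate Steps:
G(k) = 2*k
65*G(8) = 65*(2*8) = 65*16 = 1040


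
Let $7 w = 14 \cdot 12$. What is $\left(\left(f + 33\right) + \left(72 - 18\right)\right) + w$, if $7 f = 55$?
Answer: $\frac{832}{7} \approx 118.86$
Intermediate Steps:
$f = \frac{55}{7}$ ($f = \frac{1}{7} \cdot 55 = \frac{55}{7} \approx 7.8571$)
$w = 24$ ($w = \frac{14 \cdot 12}{7} = \frac{1}{7} \cdot 168 = 24$)
$\left(\left(f + 33\right) + \left(72 - 18\right)\right) + w = \left(\left(\frac{55}{7} + 33\right) + \left(72 - 18\right)\right) + 24 = \left(\frac{286}{7} + \left(72 - 18\right)\right) + 24 = \left(\frac{286}{7} + 54\right) + 24 = \frac{664}{7} + 24 = \frac{832}{7}$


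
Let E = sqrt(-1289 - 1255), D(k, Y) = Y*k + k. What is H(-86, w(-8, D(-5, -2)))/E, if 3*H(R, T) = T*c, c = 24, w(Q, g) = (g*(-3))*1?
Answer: 10*I*sqrt(159)/53 ≈ 2.3792*I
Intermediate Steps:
D(k, Y) = k + Y*k
w(Q, g) = -3*g (w(Q, g) = -3*g*1 = -3*g)
E = 4*I*sqrt(159) (E = sqrt(-2544) = 4*I*sqrt(159) ≈ 50.438*I)
H(R, T) = 8*T (H(R, T) = (T*24)/3 = (24*T)/3 = 8*T)
H(-86, w(-8, D(-5, -2)))/E = (8*(-(-15)*(1 - 2)))/((4*I*sqrt(159))) = (8*(-(-15)*(-1)))*(-I*sqrt(159)/636) = (8*(-3*5))*(-I*sqrt(159)/636) = (8*(-15))*(-I*sqrt(159)/636) = -(-10)*I*sqrt(159)/53 = 10*I*sqrt(159)/53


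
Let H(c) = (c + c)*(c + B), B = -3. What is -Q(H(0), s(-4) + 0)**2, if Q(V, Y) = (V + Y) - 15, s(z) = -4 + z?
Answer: -529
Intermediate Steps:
H(c) = 2*c*(-3 + c) (H(c) = (c + c)*(c - 3) = (2*c)*(-3 + c) = 2*c*(-3 + c))
Q(V, Y) = -15 + V + Y
-Q(H(0), s(-4) + 0)**2 = -(-15 + 2*0*(-3 + 0) + ((-4 - 4) + 0))**2 = -(-15 + 2*0*(-3) + (-8 + 0))**2 = -(-15 + 0 - 8)**2 = -1*(-23)**2 = -1*529 = -529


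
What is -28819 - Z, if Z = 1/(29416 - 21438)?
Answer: -229917983/7978 ≈ -28819.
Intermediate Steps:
Z = 1/7978 ≈ 0.00012534
-28819 - Z = -28819 - 1*1/7978 = -28819 - 1/7978 = -229917983/7978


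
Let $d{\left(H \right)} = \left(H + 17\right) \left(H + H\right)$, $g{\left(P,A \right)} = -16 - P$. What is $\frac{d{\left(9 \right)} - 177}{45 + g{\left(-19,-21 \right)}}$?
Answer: $\frac{97}{16} \approx 6.0625$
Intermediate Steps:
$d{\left(H \right)} = 2 H \left(17 + H\right)$ ($d{\left(H \right)} = \left(17 + H\right) 2 H = 2 H \left(17 + H\right)$)
$\frac{d{\left(9 \right)} - 177}{45 + g{\left(-19,-21 \right)}} = \frac{2 \cdot 9 \left(17 + 9\right) - 177}{45 - -3} = \frac{2 \cdot 9 \cdot 26 - 177}{45 + \left(-16 + 19\right)} = \frac{468 - 177}{45 + 3} = \frac{291}{48} = 291 \cdot \frac{1}{48} = \frac{97}{16}$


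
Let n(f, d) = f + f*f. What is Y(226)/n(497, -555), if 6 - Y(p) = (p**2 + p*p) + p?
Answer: -17062/41251 ≈ -0.41361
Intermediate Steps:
Y(p) = 6 - p - 2*p**2 (Y(p) = 6 - ((p**2 + p*p) + p) = 6 - ((p**2 + p**2) + p) = 6 - (2*p**2 + p) = 6 - (p + 2*p**2) = 6 + (-p - 2*p**2) = 6 - p - 2*p**2)
n(f, d) = f + f**2
Y(226)/n(497, -555) = (6 - 1*226 - 2*226**2)/((497*(1 + 497))) = (6 - 226 - 2*51076)/((497*498)) = (6 - 226 - 102152)/247506 = -102372*1/247506 = -17062/41251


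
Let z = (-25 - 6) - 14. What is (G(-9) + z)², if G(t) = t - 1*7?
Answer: 3721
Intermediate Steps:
z = -45 (z = -31 - 14 = -45)
G(t) = -7 + t (G(t) = t - 7 = -7 + t)
(G(-9) + z)² = ((-7 - 9) - 45)² = (-16 - 45)² = (-61)² = 3721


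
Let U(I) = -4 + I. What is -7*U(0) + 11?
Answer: 39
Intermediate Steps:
-7*U(0) + 11 = -7*(-4 + 0) + 11 = -7*(-4) + 11 = 28 + 11 = 39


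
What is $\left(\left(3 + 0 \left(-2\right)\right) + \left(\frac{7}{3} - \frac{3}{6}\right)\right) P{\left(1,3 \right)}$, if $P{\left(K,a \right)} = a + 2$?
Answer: $\frac{145}{6} \approx 24.167$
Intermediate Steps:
$P{\left(K,a \right)} = 2 + a$
$\left(\left(3 + 0 \left(-2\right)\right) + \left(\frac{7}{3} - \frac{3}{6}\right)\right) P{\left(1,3 \right)} = \left(\left(3 + 0 \left(-2\right)\right) + \left(\frac{7}{3} - \frac{3}{6}\right)\right) \left(2 + 3\right) = \left(\left(3 + 0\right) + \left(7 \cdot \frac{1}{3} - \frac{1}{2}\right)\right) 5 = \left(3 + \left(\frac{7}{3} - \frac{1}{2}\right)\right) 5 = \left(3 + \frac{11}{6}\right) 5 = \frac{29}{6} \cdot 5 = \frac{145}{6}$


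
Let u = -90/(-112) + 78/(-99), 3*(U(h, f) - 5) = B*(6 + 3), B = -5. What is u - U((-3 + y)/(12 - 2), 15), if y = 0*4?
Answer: 18509/1848 ≈ 10.016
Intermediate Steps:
y = 0
U(h, f) = -10 (U(h, f) = 5 + (-5*(6 + 3))/3 = 5 + (-5*9)/3 = 5 + (1/3)*(-45) = 5 - 15 = -10)
u = 29/1848 (u = -90*(-1/112) + 78*(-1/99) = 45/56 - 26/33 = 29/1848 ≈ 0.015693)
u - U((-3 + y)/(12 - 2), 15) = 29/1848 - 1*(-10) = 29/1848 + 10 = 18509/1848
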